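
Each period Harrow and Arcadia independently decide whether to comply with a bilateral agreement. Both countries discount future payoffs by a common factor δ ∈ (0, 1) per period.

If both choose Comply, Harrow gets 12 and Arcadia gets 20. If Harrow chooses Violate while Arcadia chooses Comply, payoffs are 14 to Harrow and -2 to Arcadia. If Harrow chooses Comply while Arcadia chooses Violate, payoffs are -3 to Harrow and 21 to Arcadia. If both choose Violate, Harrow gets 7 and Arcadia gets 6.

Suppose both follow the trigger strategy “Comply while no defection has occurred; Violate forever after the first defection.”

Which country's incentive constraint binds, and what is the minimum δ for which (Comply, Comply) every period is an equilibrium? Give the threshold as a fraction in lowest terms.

Harrow's threshold: (14−12)/(14−7) = 2/7.
Arcadia's threshold: (21−20)/(21−6) = 1/15.
2/7 > 1/15, so Harrow binds and δ* = 2/7.

Harrow; δ ≥ 2/7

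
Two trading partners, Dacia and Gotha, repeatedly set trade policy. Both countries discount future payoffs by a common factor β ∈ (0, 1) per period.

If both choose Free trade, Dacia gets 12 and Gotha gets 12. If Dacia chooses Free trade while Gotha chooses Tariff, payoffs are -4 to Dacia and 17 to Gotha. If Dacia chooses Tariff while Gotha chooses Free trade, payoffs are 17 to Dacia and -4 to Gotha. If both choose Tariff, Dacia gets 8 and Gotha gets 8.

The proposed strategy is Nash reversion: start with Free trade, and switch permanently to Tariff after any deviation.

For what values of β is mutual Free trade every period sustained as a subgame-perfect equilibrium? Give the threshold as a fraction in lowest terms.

5/9

12/(1−β) ≥ 17 + 8β/(1−β)
12 ≥ 17 − 9β
β ≥ 5/9.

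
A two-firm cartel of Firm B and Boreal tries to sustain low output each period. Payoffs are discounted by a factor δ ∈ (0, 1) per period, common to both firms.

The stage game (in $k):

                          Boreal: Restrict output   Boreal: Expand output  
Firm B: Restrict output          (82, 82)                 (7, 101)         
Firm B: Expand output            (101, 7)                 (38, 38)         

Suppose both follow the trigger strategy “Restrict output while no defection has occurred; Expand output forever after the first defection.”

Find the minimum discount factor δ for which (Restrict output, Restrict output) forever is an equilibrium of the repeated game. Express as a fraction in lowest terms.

19/63

Cooperation forever yields 82 each period: 82/(1−δ).
Deviating yields 101 once, then 38 forever: 101 + 38δ/(1−δ).
No profitable deviation requires 82/(1−δ) ≥ 101 + 38δ/(1−δ).
Multiplying by (1−δ): 82 ≥ 101(1−δ) + 38δ = 101 − 63δ.
So 63δ ≥ 19, i.e. δ ≥ 19/63.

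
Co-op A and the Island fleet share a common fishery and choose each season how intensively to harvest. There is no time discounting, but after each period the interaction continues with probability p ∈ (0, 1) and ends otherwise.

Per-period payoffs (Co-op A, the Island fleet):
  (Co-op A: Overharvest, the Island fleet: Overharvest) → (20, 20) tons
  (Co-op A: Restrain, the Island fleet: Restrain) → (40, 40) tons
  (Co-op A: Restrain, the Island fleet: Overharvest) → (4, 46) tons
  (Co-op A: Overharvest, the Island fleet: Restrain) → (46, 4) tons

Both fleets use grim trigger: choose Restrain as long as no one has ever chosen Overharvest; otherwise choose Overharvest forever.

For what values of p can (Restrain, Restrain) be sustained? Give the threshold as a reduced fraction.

Expected cooperation value is 40 + p·40 + p²·40 + … = 40/(1−p); deviation gives 46 + p·20/(1−p).
40 ≥ 46(1−p) + 20p ⇒ 26p ≥ 6 ⇒ p ≥ 6/26 = 3/13.

3/13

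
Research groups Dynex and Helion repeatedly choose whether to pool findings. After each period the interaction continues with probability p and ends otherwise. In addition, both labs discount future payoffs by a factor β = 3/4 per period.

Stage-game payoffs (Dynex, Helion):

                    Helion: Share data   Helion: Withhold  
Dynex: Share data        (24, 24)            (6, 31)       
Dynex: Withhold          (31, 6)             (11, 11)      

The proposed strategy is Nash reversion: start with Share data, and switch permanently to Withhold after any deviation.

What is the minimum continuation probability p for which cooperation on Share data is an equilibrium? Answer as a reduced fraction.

7/15

With continuation probability p and discount β, the effective per-period discount factor is βp.
Grim-trigger IC: βp ≥ (31−24)/(31−11) = 7/20.
So p ≥ (7/20)/(3/4) = 7/15.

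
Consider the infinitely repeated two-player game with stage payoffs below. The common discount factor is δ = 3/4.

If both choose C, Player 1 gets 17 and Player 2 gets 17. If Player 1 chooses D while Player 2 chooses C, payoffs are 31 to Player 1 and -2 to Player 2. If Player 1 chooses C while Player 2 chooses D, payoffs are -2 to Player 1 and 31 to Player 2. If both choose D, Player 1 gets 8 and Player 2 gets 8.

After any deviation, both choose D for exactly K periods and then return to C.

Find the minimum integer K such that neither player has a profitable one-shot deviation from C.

3

Need Σ_{k=1}^{K} δ^k ≥ (31−17)/(17−8) = 1.5556 at δ = 3/4.
At K = 2 the sum is 1.3125 < 1.5556; at K = 3 it is 1.7344 ≥ 1.5556.
So the minimum punishment length is K = 3.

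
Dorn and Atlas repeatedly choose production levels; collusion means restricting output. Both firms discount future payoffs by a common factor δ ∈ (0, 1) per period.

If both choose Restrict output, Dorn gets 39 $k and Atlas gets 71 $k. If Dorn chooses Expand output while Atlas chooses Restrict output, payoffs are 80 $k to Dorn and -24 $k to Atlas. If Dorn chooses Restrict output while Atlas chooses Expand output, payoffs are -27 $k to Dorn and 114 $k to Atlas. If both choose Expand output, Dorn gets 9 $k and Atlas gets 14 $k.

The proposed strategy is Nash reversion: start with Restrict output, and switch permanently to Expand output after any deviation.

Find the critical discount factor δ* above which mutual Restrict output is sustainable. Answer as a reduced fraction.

Dorn's threshold: (80−39)/(80−9) = 41/71.
Atlas's threshold: (114−71)/(114−14) = 43/100.
41/71 > 43/100, so Dorn binds and δ* = 41/71.

41/71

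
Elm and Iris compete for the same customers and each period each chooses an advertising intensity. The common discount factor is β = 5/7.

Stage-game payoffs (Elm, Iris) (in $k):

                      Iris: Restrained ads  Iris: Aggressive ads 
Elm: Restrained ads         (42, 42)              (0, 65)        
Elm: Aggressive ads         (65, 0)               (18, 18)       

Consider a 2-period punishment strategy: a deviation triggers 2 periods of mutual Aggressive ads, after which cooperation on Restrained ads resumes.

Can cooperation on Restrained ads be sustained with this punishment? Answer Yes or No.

A one-shot deviation gives 65 now, then 18 for 2 periods, then back to 42.
Gain from deviating: (65−42) today; loss: (42−18) in each of the next 2 periods.
No-deviation condition: (42−18)(β+…+β^2) ≥ 65−42, i.e. β+…+β^2 ≥ 23/24.
At β = 5/7: β+…+β^2 = 1.2245 ≥ 0.9583.
So cooperation is sustainable.

Yes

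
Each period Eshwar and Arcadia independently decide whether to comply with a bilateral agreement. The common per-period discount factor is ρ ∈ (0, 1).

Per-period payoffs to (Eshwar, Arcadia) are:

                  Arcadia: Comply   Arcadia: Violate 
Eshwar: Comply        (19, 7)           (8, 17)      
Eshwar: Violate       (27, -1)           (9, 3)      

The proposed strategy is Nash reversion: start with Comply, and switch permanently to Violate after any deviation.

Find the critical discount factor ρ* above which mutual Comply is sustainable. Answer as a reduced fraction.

Eshwar's threshold: (27−19)/(27−9) = 4/9.
Arcadia's threshold: (17−7)/(17−3) = 5/7.
4/9 < 5/7, so Arcadia binds and ρ* = 5/7.

5/7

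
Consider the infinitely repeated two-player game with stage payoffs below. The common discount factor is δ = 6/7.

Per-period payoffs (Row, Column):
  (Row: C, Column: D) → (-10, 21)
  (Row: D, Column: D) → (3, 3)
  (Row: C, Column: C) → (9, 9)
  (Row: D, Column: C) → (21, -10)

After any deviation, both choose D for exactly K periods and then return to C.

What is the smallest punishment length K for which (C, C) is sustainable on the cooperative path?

IC: δ(1−δ^K)/(1−δ) ≥ (21−9)/(9−3) = 2.
With δ = 6/7: need 1 − δ^K ≥ 2·(1−6/7)/(6/7), i.e. δ^K ≤ 0.6667.
Since (6/7)^2 = 0.7347 and (6/7)^3 = 0.6297, the smallest such K is 3.

3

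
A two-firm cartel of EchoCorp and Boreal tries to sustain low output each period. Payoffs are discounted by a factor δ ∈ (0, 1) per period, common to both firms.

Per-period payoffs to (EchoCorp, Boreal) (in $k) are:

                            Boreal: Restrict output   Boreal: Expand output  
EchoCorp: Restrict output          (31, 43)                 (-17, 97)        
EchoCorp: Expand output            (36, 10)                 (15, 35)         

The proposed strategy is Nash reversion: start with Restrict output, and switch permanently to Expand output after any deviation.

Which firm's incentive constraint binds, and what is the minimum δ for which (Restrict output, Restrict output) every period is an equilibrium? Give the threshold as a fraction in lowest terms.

Boreal; δ ≥ 27/31

For EchoCorp: deviation gain 36−31 = 5, per-period punishment loss 31−15 = 16. IC gives δ ≥ 5/21.
For Boreal: gain 54, loss 8 per period, so δ ≥ 54/62 = 27/31.
The tighter constraint is Boreal's, so cooperation needs δ ≥ 27/31.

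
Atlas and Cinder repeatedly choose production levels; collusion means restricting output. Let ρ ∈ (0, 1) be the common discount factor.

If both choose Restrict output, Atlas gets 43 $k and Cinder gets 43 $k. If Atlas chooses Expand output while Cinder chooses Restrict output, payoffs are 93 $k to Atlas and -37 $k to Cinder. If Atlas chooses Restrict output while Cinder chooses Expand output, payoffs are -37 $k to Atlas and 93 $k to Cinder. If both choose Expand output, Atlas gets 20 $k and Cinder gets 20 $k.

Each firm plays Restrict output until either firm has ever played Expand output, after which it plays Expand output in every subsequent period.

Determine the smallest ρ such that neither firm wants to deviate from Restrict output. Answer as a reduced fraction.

50/73

Under grim trigger the critical discount factor is (T−C)/(T−P) with T = 93, C = 43, P = 20.
ρ* = (93−43)/(93−20) = 50/73.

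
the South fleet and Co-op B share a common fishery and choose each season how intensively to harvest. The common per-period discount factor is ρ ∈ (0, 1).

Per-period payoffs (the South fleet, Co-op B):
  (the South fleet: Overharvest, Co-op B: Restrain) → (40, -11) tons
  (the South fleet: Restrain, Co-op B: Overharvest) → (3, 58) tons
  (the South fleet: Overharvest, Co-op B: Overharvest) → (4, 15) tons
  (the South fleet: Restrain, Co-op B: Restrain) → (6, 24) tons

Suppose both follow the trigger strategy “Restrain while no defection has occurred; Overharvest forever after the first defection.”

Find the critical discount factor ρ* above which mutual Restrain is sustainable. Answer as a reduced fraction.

For the South fleet: deviation gain 40−6 = 34, per-period punishment loss 6−4 = 2. IC gives ρ ≥ 34/36 = 17/18.
For Co-op B: gain 34, loss 9 per period, so ρ ≥ 34/43.
The tighter constraint is the South fleet's, so cooperation needs ρ ≥ 17/18.

17/18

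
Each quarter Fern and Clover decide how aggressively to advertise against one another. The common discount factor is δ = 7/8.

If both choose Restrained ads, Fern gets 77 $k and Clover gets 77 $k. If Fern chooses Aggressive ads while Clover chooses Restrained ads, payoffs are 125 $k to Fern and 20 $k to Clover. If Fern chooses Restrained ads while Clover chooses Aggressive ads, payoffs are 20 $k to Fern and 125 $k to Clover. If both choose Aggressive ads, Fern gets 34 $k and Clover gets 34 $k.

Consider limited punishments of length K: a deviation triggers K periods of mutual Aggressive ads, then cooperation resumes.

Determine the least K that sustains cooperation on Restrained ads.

Need Σ_{k=1}^{K} δ^k ≥ (125−77)/(77−34) = 1.1163 at δ = 7/8.
At K = 1 the sum is 0.8750 < 1.1163; at K = 2 it is 1.6406 ≥ 1.1163.
So the minimum punishment length is K = 2.

2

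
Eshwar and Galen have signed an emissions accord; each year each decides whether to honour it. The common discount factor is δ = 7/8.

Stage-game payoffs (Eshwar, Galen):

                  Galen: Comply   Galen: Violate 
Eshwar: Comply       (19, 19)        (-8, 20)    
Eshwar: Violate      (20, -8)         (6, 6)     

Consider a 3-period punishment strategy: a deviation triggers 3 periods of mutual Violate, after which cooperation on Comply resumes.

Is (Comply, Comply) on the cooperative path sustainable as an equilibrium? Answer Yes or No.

Yes

A one-shot deviation gives 20 now, then 6 for 3 periods, then back to 19.
Gain from deviating: (20−19) today; loss: (19−6) in each of the next 3 periods.
No-deviation condition: (19−6)(δ+…+δ^3) ≥ 20−19, i.e. δ+…+δ^3 ≥ 1/13.
At δ = 7/8: δ+…+δ^3 = 2.3105 ≥ 0.0769.
So cooperation is sustainable.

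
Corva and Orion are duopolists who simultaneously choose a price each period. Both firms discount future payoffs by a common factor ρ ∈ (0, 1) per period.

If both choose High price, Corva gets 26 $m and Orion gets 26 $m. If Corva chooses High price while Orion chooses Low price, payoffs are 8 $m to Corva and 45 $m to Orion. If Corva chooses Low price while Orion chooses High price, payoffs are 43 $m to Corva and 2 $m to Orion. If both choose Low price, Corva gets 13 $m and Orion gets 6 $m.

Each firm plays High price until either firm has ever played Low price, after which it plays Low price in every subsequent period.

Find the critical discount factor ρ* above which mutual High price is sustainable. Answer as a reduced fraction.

17/30

For Corva: deviation gain 43−26 = 17, per-period punishment loss 26−13 = 13. IC gives ρ ≥ 17/30.
For Orion: gain 19, loss 20 per period, so ρ ≥ 19/39.
The tighter constraint is Corva's, so cooperation needs ρ ≥ 17/30.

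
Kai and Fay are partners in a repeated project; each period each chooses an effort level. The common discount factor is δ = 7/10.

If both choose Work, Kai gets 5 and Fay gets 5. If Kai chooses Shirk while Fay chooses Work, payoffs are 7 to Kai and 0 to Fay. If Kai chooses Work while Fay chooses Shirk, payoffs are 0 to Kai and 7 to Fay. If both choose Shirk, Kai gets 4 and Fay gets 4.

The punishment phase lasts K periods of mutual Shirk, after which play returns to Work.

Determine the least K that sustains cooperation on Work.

No profitable deviation requires (5−4)(δ+…+δ^K) ≥ 7−5, i.e. δ+…+δ^K ≥ 2 ≈ 2.0000.
With δ = 7/10, the partial sums are K=1: 0.7000, K=2: 1.1900, K=3: 1.5330, K=4: 1.7731, K=5: 1.9412, K=6: 2.0588.
K = 6 is the first length at which the sum reaches 2.0000.

6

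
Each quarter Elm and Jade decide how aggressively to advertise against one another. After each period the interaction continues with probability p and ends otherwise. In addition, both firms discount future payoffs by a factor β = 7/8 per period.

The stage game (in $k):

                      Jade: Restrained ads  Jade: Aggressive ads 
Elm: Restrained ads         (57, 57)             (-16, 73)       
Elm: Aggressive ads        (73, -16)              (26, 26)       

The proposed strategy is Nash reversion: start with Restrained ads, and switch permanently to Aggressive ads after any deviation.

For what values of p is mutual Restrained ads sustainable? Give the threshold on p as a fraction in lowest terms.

Expected continuation weight on next period's payoff is β·p = 7/8·p, which plays the role of the discount factor.
Cooperation requires 7/8·p ≥ (73−57)/(73−26) = 16/47, hence p ≥ 128/329.

128/329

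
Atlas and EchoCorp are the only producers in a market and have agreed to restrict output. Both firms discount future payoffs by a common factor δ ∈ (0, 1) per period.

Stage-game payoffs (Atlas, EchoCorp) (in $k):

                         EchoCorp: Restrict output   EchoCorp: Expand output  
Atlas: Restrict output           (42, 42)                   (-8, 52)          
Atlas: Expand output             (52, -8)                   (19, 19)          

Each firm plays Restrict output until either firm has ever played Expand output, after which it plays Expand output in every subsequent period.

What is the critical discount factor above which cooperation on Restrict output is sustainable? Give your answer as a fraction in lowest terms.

Under grim trigger the critical discount factor is (T−C)/(T−P) with T = 52, C = 42, P = 19.
δ* = (52−42)/(52−19) = 10/33.

10/33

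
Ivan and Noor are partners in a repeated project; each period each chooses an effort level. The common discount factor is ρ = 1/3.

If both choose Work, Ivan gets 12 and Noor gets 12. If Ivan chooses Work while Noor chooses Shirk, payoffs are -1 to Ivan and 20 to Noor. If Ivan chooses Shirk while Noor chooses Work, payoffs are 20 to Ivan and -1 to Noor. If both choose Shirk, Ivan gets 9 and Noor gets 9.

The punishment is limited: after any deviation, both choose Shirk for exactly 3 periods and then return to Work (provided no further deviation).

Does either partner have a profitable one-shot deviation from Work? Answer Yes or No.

IC: ρ+…+ρ^3 ≥ (20−12)/(12−9) = 8/3.
At ρ = 1/3: partial sum = 0.4815 < 2.6667. Cooperation not sustainable.

Yes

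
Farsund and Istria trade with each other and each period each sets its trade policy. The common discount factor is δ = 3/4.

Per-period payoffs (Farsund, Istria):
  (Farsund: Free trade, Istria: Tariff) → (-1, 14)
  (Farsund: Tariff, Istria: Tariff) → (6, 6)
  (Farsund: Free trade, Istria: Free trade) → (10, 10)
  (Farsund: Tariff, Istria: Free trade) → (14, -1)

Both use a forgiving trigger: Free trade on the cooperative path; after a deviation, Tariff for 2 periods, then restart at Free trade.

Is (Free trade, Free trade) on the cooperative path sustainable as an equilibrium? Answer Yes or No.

Comparing payoff streams over the 3 periods until play realigns: cooperate → 10(1+δ+…+δ^2); deviate → 14 + 6(δ+…+δ^2).
Cooperation is sustained iff (10−6)(δ+…+δ^2) ≥ 14−10.
δ+…+δ^2 = 3/4·(1−(3/4)^2)/(1−3/4) = 1.3125, and (14−10)/(10−6) = 1.0000.
1.3125 ≥ 1.0000, so cooperation is sustainable.

Yes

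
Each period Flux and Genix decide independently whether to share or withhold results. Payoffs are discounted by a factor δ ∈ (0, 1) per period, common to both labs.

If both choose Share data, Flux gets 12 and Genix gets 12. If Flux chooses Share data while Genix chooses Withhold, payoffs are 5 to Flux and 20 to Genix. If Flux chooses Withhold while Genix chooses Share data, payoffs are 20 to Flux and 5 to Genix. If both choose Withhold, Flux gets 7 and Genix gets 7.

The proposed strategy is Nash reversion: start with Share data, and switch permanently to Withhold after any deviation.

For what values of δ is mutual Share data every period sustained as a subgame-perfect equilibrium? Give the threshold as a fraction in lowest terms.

8/13

Cooperation forever yields 12 each period: 12/(1−δ).
Deviating yields 20 once, then 7 forever: 20 + 7δ/(1−δ).
No profitable deviation requires 12/(1−δ) ≥ 20 + 7δ/(1−δ).
Multiplying by (1−δ): 12 ≥ 20(1−δ) + 7δ = 20 − 13δ.
So 13δ ≥ 8, i.e. δ ≥ 8/13.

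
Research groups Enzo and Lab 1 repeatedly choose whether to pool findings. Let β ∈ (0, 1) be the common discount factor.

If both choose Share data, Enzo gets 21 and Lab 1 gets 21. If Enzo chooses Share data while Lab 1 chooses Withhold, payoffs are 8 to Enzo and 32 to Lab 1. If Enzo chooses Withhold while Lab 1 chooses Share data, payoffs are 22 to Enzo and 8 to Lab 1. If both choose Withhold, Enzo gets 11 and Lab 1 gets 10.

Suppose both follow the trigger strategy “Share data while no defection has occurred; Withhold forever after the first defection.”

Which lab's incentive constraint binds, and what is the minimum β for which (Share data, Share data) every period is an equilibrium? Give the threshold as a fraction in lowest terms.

Lab 1; β ≥ 1/2

For Enzo: deviation gain 22−21 = 1, per-period punishment loss 21−11 = 10. IC gives β ≥ 1/11.
For Lab 1: gain 11, loss 11 per period, so β ≥ 11/22 = 1/2.
The tighter constraint is Lab 1's, so cooperation needs β ≥ 1/2.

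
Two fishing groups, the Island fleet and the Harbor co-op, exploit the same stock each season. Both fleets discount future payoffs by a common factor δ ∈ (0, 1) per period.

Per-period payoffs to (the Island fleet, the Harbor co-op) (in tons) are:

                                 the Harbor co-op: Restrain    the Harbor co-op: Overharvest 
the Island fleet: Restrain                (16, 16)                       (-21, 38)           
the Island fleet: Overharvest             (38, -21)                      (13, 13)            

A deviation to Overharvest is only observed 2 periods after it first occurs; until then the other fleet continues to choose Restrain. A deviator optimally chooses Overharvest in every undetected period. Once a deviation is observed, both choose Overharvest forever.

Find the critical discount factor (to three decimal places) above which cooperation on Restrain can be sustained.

The best deviation is to choose Overharvest for all 2 undetected periods, earning 38 each, then 13 forever once detected.
Deviation value: 38(1−δ^2)/(1−δ) + 13δ^2/(1−δ); cooperation value: 16/(1−δ).
IC: 16 ≥ 38(1−δ^2) + 13δ^2 = 38 − 25δ^2.
So δ^2 ≥ 22/25, giving δ ≥ (22/25)^(1/2) ≈ 0.938.

0.938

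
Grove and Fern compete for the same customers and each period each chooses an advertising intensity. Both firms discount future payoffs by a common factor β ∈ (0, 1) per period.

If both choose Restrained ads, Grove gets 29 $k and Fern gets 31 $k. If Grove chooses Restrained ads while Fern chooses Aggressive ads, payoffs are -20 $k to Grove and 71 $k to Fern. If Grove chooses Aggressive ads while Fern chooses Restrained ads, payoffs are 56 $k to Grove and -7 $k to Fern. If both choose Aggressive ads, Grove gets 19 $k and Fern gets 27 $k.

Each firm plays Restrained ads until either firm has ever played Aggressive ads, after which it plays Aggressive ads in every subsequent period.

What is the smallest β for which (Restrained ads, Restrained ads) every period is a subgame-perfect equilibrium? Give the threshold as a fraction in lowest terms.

For Grove: deviation gain 56−29 = 27, per-period punishment loss 29−19 = 10. IC gives β ≥ 27/37.
For Fern: gain 40, loss 4 per period, so β ≥ 40/44 = 10/11.
The tighter constraint is Fern's, so cooperation needs β ≥ 10/11.

10/11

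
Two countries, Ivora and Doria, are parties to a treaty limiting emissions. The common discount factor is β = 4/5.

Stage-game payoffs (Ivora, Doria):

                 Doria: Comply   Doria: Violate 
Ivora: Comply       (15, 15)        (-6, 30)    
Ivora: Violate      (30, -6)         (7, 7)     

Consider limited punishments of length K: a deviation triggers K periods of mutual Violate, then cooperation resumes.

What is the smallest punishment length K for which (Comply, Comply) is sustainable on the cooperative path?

3

No profitable deviation requires (15−7)(β+…+β^K) ≥ 30−15, i.e. β+…+β^K ≥ 15/8 ≈ 1.8750.
With β = 4/5, the partial sums are K=1: 0.8000, K=2: 1.4400, K=3: 1.9520.
K = 3 is the first length at which the sum reaches 1.8750.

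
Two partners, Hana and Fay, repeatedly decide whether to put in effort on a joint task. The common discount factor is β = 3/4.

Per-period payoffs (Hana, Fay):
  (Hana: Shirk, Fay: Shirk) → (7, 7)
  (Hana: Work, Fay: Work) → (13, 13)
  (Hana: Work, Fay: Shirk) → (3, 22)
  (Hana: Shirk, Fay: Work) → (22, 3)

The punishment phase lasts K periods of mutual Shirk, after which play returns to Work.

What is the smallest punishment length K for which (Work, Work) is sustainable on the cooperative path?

Need Σ_{k=1}^{K} β^k ≥ (22−13)/(13−7) = 1.5000 at β = 3/4.
At K = 2 the sum is 1.3125 < 1.5000; at K = 3 it is 1.7344 ≥ 1.5000.
So the minimum punishment length is K = 3.

3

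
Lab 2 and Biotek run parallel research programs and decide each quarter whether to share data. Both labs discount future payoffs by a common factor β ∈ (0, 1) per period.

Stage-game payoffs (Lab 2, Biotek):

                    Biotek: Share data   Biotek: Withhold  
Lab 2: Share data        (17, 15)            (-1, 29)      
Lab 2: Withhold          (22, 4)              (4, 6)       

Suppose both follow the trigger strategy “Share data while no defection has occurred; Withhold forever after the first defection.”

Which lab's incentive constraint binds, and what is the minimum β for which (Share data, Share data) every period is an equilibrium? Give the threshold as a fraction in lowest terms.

Biotek; β ≥ 14/23

Lab 2's threshold: (22−17)/(22−4) = 5/18.
Biotek's threshold: (29−15)/(29−6) = 14/23.
5/18 < 14/23, so Biotek binds and β* = 14/23.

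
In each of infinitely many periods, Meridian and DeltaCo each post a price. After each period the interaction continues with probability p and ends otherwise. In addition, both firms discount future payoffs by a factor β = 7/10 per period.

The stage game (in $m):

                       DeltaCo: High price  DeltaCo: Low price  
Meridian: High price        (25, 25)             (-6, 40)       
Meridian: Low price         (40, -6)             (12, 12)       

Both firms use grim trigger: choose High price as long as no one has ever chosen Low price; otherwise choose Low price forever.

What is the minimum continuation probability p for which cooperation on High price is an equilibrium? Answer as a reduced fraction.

Expected continuation weight on next period's payoff is β·p = 7/10·p, which plays the role of the discount factor.
Cooperation requires 7/10·p ≥ (40−25)/(40−12) = 15/28, hence p ≥ 75/98.

75/98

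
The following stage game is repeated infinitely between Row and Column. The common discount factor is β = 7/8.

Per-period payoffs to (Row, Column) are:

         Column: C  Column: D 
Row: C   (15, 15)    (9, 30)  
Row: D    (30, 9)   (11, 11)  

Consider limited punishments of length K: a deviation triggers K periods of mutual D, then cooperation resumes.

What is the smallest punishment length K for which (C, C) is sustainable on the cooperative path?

6

IC: β(1−β^K)/(1−β) ≥ (30−15)/(15−11) = 15/4.
With β = 7/8: need 1 − β^K ≥ 15/4·(1−7/8)/(7/8), i.e. β^K ≤ 0.4643.
Since (7/8)^5 = 0.5129 and (7/8)^6 = 0.4488, the smallest such K is 6.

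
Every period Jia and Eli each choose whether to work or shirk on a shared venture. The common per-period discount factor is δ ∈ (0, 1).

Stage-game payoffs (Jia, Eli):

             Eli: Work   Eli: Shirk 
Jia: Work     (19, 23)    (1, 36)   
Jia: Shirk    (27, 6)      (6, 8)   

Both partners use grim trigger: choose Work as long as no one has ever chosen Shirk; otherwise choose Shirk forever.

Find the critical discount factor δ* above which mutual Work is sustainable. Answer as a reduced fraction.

13/28

Jia's threshold: (27−19)/(27−6) = 8/21.
Eli's threshold: (36−23)/(36−8) = 13/28.
8/21 < 13/28, so Eli binds and δ* = 13/28.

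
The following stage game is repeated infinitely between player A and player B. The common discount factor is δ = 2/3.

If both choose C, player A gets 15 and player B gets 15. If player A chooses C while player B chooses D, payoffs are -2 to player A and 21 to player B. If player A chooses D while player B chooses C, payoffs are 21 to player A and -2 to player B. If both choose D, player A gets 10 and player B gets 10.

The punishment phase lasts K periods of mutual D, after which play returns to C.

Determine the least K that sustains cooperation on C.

IC: δ(1−δ^K)/(1−δ) ≥ (21−15)/(15−10) = 6/5.
With δ = 2/3: need 1 − δ^K ≥ 6/5·(1−2/3)/(2/3), i.e. δ^K ≤ 0.4000.
Since (2/3)^2 = 0.4444 and (2/3)^3 = 0.2963, the smallest such K is 3.

3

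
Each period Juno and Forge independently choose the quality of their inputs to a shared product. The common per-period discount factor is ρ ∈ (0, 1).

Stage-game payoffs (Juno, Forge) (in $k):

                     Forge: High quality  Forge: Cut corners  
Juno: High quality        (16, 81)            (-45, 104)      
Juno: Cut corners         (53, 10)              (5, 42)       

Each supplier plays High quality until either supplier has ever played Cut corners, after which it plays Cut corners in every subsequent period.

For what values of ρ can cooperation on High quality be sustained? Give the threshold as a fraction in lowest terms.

37/48

Juno: cooperation gives 16 each period; deviation gives 53 once then 5 forever.
  16/(1−ρ) ≥ 53 + 5ρ/(1−ρ) ⇒ ρ ≥ 37/48.
Forge: cooperation gives 81 each period; deviation gives 104 once then 42 forever.
  ρ ≥ 23/62.
Both must hold, so the binding constraint is Juno's: ρ ≥ 37/48.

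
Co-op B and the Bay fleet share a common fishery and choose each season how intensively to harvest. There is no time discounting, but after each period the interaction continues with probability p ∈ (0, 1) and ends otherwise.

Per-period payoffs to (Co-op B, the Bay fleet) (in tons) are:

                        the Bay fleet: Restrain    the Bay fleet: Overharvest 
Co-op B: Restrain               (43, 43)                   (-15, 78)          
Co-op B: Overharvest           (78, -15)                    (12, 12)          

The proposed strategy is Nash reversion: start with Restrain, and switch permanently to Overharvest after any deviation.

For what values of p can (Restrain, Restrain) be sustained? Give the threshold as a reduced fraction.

Expected cooperation value is 43 + p·43 + p²·43 + … = 43/(1−p); deviation gives 78 + p·12/(1−p).
43 ≥ 78(1−p) + 12p ⇒ 66p ≥ 35 ⇒ p ≥ 35/66.

35/66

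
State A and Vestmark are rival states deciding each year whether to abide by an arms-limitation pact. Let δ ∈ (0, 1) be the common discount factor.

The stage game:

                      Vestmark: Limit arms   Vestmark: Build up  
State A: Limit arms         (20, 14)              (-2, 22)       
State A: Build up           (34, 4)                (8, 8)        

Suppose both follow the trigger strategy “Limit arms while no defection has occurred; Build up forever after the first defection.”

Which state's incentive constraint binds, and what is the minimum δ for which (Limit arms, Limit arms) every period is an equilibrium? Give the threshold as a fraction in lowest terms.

State A: cooperation gives 20 each period; deviation gives 34 once then 8 forever.
  20/(1−δ) ≥ 34 + 8δ/(1−δ) ⇒ δ ≥ 14/26 = 7/13.
Vestmark: cooperation gives 14 each period; deviation gives 22 once then 8 forever.
  δ ≥ 8/14 = 4/7.
Both must hold, so the binding constraint is Vestmark's: δ ≥ 4/7.

Vestmark; δ ≥ 4/7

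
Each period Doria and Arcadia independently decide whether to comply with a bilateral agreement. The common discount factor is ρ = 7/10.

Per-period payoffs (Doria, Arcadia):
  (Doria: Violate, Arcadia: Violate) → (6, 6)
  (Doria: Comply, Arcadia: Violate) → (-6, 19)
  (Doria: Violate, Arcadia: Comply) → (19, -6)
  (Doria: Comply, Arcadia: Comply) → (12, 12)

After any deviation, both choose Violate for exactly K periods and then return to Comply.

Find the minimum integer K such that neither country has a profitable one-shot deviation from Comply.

2

Need Σ_{k=1}^{K} ρ^k ≥ (19−12)/(12−6) = 1.1667 at ρ = 7/10.
At K = 1 the sum is 0.7000 < 1.1667; at K = 2 it is 1.1900 ≥ 1.1667.
So the minimum punishment length is K = 2.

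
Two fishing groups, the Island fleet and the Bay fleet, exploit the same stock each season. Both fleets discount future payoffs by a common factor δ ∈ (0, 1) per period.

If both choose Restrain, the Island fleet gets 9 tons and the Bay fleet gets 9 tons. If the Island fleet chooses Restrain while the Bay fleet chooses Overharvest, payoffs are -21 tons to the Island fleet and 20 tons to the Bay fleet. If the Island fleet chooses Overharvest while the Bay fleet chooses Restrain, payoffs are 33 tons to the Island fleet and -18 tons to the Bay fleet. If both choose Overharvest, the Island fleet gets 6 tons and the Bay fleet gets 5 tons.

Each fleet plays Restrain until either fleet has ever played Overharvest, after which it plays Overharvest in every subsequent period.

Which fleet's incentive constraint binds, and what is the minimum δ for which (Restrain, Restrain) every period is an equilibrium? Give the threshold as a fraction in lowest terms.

For the Island fleet: deviation gain 33−9 = 24, per-period punishment loss 9−6 = 3. IC gives δ ≥ 24/27 = 8/9.
For the Bay fleet: gain 11, loss 4 per period, so δ ≥ 11/15.
The tighter constraint is the Island fleet's, so cooperation needs δ ≥ 8/9.

the Island fleet; δ ≥ 8/9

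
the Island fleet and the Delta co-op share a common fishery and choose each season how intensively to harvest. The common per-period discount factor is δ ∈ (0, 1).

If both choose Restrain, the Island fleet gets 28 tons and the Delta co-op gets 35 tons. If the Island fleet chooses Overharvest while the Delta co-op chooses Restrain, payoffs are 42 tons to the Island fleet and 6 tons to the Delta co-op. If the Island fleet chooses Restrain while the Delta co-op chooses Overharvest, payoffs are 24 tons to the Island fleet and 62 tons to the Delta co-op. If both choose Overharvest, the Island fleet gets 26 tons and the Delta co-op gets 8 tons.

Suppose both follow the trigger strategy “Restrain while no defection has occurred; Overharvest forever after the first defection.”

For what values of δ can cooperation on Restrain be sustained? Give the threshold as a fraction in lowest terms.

7/8

the Island fleet: cooperation gives 28 each period; deviation gives 42 once then 26 forever.
  28/(1−δ) ≥ 42 + 26δ/(1−δ) ⇒ δ ≥ 14/16 = 7/8.
the Delta co-op: cooperation gives 35 each period; deviation gives 62 once then 8 forever.
  δ ≥ 27/54 = 1/2.
Both must hold, so the binding constraint is the Island fleet's: δ ≥ 7/8.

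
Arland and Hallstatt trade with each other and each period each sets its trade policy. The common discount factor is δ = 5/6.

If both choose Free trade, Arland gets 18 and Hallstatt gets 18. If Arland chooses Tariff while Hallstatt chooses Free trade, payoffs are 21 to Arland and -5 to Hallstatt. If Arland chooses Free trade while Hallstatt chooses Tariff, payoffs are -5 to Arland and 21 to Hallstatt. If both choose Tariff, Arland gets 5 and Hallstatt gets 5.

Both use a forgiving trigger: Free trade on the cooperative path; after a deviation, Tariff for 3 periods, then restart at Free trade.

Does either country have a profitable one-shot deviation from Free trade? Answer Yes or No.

Comparing payoff streams over the 4 periods until play realigns: cooperate → 18(1+δ+…+δ^3); deviate → 21 + 5(δ+…+δ^3).
Cooperation is sustained iff (18−5)(δ+…+δ^3) ≥ 21−18.
δ+…+δ^3 = 5/6·(1−(5/6)^3)/(1−5/6) = 2.1065, and (21−18)/(18−5) = 0.2308.
2.1065 ≥ 0.2308, so cooperation is sustainable.

No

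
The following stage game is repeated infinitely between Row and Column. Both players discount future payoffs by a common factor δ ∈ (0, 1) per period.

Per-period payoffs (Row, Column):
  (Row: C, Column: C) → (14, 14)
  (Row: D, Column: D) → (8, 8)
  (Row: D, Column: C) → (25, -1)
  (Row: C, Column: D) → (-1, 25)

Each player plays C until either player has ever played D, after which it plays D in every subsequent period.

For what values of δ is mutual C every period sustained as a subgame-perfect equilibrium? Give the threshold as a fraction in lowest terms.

11/17

Cooperation forever yields 14 each period: 14/(1−δ).
Deviating yields 25 once, then 8 forever: 25 + 8δ/(1−δ).
No profitable deviation requires 14/(1−δ) ≥ 25 + 8δ/(1−δ).
Multiplying by (1−δ): 14 ≥ 25(1−δ) + 8δ = 25 − 17δ.
So 17δ ≥ 11, i.e. δ ≥ 11/17.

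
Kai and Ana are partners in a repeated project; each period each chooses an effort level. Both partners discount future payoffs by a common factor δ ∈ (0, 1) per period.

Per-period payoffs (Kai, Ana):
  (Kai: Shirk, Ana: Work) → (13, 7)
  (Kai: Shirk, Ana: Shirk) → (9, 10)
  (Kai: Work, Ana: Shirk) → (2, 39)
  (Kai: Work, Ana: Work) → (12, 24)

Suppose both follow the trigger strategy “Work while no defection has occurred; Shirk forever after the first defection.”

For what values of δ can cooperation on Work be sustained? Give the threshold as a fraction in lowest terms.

Kai's threshold: (13−12)/(13−9) = 1/4.
Ana's threshold: (39−24)/(39−10) = 15/29.
1/4 < 15/29, so Ana binds and δ* = 15/29.

15/29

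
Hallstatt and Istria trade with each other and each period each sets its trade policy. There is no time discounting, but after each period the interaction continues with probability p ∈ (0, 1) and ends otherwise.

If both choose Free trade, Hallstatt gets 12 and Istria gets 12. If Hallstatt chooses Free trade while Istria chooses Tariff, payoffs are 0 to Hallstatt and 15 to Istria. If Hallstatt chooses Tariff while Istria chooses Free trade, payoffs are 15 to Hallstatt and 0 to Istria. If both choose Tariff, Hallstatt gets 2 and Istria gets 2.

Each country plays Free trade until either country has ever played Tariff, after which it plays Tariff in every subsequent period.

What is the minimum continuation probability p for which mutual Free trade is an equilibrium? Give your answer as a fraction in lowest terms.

With no time discounting, the continuation probability p plays the role of the discount factor.
Grim-trigger IC: 12/(1−p) ≥ 15 + 2p/(1−p) ⇒ p ≥ (15−12)/(15−2) = 3/13.

3/13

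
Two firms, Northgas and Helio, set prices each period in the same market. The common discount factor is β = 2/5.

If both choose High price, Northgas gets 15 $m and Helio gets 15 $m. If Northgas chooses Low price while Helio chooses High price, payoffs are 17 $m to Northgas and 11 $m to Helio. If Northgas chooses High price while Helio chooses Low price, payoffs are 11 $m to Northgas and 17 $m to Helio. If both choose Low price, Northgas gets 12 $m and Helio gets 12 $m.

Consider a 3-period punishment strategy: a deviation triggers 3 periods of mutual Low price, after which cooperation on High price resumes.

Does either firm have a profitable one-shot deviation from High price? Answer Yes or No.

Yes

IC: β+…+β^3 ≥ (17−15)/(15−12) = 2/3.
At β = 2/5: partial sum = 0.6240 < 0.6667. Cooperation not sustainable.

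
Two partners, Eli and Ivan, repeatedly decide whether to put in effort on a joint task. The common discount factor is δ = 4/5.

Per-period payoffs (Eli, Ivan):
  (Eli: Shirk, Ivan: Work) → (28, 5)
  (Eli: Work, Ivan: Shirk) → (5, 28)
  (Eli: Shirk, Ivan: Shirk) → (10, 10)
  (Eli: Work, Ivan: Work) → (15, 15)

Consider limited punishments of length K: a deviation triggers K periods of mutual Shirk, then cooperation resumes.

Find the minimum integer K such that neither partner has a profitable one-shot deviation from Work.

5

IC: δ(1−δ^K)/(1−δ) ≥ (28−15)/(15−10) = 13/5.
With δ = 4/5: need 1 − δ^K ≥ 13/5·(1−4/5)/(4/5), i.e. δ^K ≤ 0.3500.
Since (4/5)^4 = 0.4096 and (4/5)^5 = 0.3277, the smallest such K is 5.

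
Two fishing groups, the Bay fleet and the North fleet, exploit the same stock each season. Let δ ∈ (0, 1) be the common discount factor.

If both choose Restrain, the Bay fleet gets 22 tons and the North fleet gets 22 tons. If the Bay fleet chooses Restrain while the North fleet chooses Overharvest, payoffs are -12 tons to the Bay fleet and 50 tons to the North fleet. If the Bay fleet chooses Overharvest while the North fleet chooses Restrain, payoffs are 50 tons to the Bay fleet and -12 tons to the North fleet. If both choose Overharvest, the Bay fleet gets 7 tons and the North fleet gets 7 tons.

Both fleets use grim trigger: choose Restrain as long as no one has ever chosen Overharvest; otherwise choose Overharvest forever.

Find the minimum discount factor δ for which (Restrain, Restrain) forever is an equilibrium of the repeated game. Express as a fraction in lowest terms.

28/43

Cooperation forever yields 22 each period: 22/(1−δ).
Deviating yields 50 once, then 7 forever: 50 + 7δ/(1−δ).
No profitable deviation requires 22/(1−δ) ≥ 50 + 7δ/(1−δ).
Multiplying by (1−δ): 22 ≥ 50(1−δ) + 7δ = 50 − 43δ.
So 43δ ≥ 28, i.e. δ ≥ 28/43.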